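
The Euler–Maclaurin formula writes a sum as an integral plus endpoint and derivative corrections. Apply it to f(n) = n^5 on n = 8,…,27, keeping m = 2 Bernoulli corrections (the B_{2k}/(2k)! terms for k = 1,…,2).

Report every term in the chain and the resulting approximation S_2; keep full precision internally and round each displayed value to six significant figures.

S_2 ≈ 7.19369e+07

Integral: ∫_8^27 x^5 dx = 6.45264e+07.
Endpoint term: (f(8) + f(27))/2 = (32768.0 + 1.43489e+07)/2 = 7.19084e+06.
So far: 7.17172e+07.
k=1: B_{2}/(2)! × [f^{(1)}(27) − f^{(1)}(8)] = 1/12 × (2.65720e+06 − 20480.0) = 219727.
Running total after k=1: 7.19370e+07.
k=2: B_{4}/(4)! × [f^{(3)}(27) − f^{(3)}(8)] = −1/720 × (43740.0 − 3840.00) = -55.4167.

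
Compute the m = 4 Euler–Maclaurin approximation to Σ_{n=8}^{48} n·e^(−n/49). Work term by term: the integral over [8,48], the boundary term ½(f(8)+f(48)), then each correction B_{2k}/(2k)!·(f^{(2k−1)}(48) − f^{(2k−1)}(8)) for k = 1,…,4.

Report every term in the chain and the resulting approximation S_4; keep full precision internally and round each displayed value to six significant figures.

S_4 ≈ 600.047

The integral term ∫_8^48 x·e^(−x/49) dx = 587.697.
Boundary: ½(f(8) + f(48)) = ½(6.79493 + 18.0223) = 12.4086.
Running total after boundary: 600.105.
Correction k=1: B_{2}/2! · (f^{(1)}(48) − f^{(1)}(8)) = 1/12 · (0.00766254 − 0.710694) = -0.0585859.
Partial sum through k=1: 600.047.
Correction k=2: B_{4}/4! · (f^{(3)}(48) − f^{(3)}(8)) = −1/720 · (0.000315948 − 0.00100351) = 9.54946e-07.
Partial sum through k=2: 600.047.
Correction k=3: B_{6}/6! · (f^{(5)}(48) − f^{(5)}(8)) = 1/30240 · (2.61851e-07 − 7.12628e-07) = -1.49066e-11.
Partial sum through k=3: 600.047.
Correction k=4: B_{8}/8! · (f^{(7)}(48) − f^{(7)}(8)) = −1/1209600 · (1.63312e-10 − 4.19534e-10) = 2.11824e-16.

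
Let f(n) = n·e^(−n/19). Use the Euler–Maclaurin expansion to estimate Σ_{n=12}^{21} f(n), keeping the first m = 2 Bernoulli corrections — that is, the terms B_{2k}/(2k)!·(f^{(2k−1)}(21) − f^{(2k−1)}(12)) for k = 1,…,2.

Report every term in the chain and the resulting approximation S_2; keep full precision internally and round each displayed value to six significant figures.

Integral: ∫_12^21 x·e^(−x/19) dx = 61.5476.
Boundary: ½(f(12) + f(21)) = ½(6.38102 + 6.95360) = 6.66731.
Integral + boundary = 68.2149.
Order-1 term: 1/12 · (-0.0348551 − 0.195908) = -0.0192303.
After k=1: 68.1957.
Order-2 term: −1/720 · (0.00173793 − 0.00348867) = 2.43159e-06.

S_2 ≈ 68.1957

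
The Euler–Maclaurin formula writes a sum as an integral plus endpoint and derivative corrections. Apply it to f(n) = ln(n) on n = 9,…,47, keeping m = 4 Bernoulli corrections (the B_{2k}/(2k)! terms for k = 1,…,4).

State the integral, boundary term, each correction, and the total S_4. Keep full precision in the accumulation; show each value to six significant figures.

∫_9^47 ln(x) dx evaluates to 123.182.
Boundary: ½(f(9) + f(47)) = ½(2.19722 + 3.85015) = 3.02369.
Running total after boundary: 126.206.
k=1: B_{2}/(2)! × [f^{(1)}(47) − f^{(1)}(9)] = 1/12 × (0.0212766 − 0.111111) = -0.00748621.
After k=1: 126.198.
k=2: B_{4}/(4)! × [f^{(3)}(47) − f^{(3)}(9)] = −1/720 × (1.92636e-05 − 0.00274348) = 3.78364e-06.
After k=2: 126.198.
k=3: B_{6}/(6)! × [f^{(5)}(47) − f^{(5)}(9)] = 1/30240 × (1.04646e-07 − 0.000406442) = -1.34371e-08.
After k=3: 126.198.
k=4: B_{8}/(8)! × [f^{(7)}(47) − f^{(7)}(9)] = −1/1209600 × (1.42117e-09 − 0.000150534) = 1.24448e-10.

S_4 ≈ 126.198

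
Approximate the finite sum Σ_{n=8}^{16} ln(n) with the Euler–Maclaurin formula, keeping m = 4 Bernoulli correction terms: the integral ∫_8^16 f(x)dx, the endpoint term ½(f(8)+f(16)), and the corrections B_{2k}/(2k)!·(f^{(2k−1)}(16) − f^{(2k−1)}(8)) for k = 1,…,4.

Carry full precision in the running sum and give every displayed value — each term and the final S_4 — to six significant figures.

S_4 ≈ 22.1467

The integral term ∫_8^16 ln(x) dx = 19.7259.
½[f(8) + f(16)] = ½[2.07944 + 2.77259] = 2.42602.
Running total after boundary: 22.1519.
Order-1 term: 1/12 · (0.0625000 − 0.125000) = -0.00520833.
After k=1: 22.1467.
Order-2 term: −1/720 · (0.000488281 − 0.00390625) = 4.74718e-06.
After k=2: 22.1467.
Order-3 term: 1/30240 · (2.28882e-05 − 0.000732422) = -2.34634e-08.
After k=3: 22.1467.
Order-4 term: −1/1209600 · (2.68221e-06 − 0.000343323) = 2.81614e-10.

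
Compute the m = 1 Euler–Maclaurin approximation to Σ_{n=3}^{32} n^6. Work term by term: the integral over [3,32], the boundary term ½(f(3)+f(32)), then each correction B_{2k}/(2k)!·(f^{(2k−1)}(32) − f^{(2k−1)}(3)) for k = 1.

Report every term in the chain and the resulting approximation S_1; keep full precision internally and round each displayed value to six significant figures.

S_1 ≈ 5.46218e+09

∫_3^32 x^6 dx evaluates to 4.90853e+09.
Boundary: ½(f(3) + f(32)) = ½(729.000 + 1.07374e+09) = 5.36871e+08.
Integral + boundary = 5.44541e+09.
Order-1 term: 1/12 · (2.01327e+08 − 1458.00) = 1.67771e+07.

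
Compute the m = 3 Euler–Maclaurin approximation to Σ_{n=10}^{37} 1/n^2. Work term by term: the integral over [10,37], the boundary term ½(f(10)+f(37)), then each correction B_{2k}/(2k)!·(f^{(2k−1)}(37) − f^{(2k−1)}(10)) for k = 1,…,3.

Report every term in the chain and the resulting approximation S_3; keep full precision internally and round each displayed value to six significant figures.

The integral term ∫_10^37 1/x^2 dx = 0.0729730.
Endpoint term: (f(10) + f(37))/2 = (0.0100000 + 0.000730460)/2 = 0.00536523.
Integral + boundary = 0.0783382.
Order-1 term: 1/12 · (-3.94843e-05 − (-0.00200000)) = 0.000163376.
After k=1: 0.0785016.
Order-2 term: −1/720 · (-3.46101e-07 − (-0.000240000)) = -3.32853e-07.
After k=2: 0.0785012.
Order-3 term: 1/30240 · (-7.58439e-09 − (-7.20000e-05)) = 2.38070e-09.

S_3 ≈ 0.0785012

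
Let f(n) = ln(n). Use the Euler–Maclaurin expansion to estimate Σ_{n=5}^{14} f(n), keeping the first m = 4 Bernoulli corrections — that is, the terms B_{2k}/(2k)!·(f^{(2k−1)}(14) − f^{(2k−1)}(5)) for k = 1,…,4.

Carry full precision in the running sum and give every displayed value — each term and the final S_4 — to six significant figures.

∫_5^14 ln(x) dx evaluates to 19.8996.
Boundary: ½(f(5) + f(14)) = ½(1.60944 + 2.63906) = 2.12425.
So far: 22.0239.
Correction k=1: B_{2}/2! · (f^{(1)}(14) − f^{(1)}(5)) = 1/12 · (0.0714286 − 0.200000) = -0.0107143.
Partial sum through k=1: 22.0131.
Correction k=2: B_{4}/4! · (f^{(3)}(14) − f^{(3)}(5)) = −1/720 · (0.000728863 − 0.0160000) = 2.12099e-05.
Partial sum through k=2: 22.0132.
Correction k=3: B_{6}/6! · (f^{(5)}(14) − f^{(5)}(5)) = 1/30240 · (4.46243e-05 − 0.00768000) = -2.52493e-07.
Partial sum through k=3: 22.0132.
Correction k=4: B_{8}/8! · (f^{(7)}(14) − f^{(7)}(5)) = −1/1209600 · (6.83024e-06 − 0.00921600) = 7.61340e-09.

S_4 ≈ 22.0132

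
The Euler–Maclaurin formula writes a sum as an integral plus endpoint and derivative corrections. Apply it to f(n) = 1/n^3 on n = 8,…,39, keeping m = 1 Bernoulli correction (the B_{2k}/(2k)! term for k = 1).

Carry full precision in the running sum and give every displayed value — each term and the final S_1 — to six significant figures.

S_1 ≈ 0.00852969

The integral term ∫_8^39 1/x^3 dx = 0.00748377.
Endpoint term: (f(8) + f(39))/2 = (0.00195312 + 1.68580e-05)/2 = 0.000984992.
Running total after boundary: 0.00846876.
Order-1 term: 1/12 · (-1.29677e-06 − (-0.000732422)) = 6.09271e-05.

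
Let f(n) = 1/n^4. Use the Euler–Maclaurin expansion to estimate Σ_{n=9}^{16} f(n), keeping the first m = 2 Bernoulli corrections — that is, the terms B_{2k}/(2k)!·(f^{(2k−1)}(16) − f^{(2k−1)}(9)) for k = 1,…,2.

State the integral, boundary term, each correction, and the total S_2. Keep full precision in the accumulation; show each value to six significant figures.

S_2 ≈ 0.000464997

The integral term ∫_9^16 1/x^4 dx = 0.000375867.
Boundary: ½(f(9) + f(16)) = ½(0.000152416 + 1.52588e-05) = 8.38373e-05.
Running total after boundary: 0.000459704.
Correction k=1: B_{2}/2! · (f^{(1)}(16) − f^{(1)}(9)) = 1/12 · (-3.81470e-06 − (-6.77404e-05)) = 5.32714e-06.
After k=1: 0.000465032.
Correction k=2: B_{4}/4! · (f^{(3)}(16) − f^{(3)}(9)) = −1/720 · (-4.47035e-07 − (-2.50890e-05)) = -3.42250e-08.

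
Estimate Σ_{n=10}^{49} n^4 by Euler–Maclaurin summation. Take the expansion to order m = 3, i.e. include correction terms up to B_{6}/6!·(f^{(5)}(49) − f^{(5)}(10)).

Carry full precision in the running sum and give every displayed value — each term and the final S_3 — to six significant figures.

S_3 ≈ 5.94013e+07

Integral: ∫_10^49 x^4 dx = 5.64750e+07.
Endpoint term: (f(10) + f(49))/2 = (10000.0 + 5.76480e+06)/2 = 2.88740e+06.
Running total after boundary: 5.93625e+07.
Order-1 term: 1/12 · (470596 − 4000.00) = 38883.0.
Running total after k=1: 5.94013e+07.
Order-2 term: −1/720 · (1176.00 − 240.000) = -1.30000.
Running total after k=2: 5.94013e+07.
Order-3 term: 1/30240 · (0.00000 − 0.00000) = 0.00000.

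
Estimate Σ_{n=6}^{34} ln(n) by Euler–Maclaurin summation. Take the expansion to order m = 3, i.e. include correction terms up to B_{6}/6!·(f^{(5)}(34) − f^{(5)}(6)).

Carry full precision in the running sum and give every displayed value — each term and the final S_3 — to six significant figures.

S_3 ≈ 83.7933

∫_6^34 ln(x) dx evaluates to 81.1457.
Boundary: ½(f(6) + f(34)) = ½(1.79176 + 3.52636) = 2.65906.
So far: 83.8048.
k=1: B_{2}/(2)! × [f^{(1)}(34) − f^{(1)}(6)] = 1/12 × (0.0294118 − 0.166667) = -0.0114379.
Partial sum through k=1: 83.7933.
k=2: B_{4}/(4)! × [f^{(3)}(34) − f^{(3)}(6)] = −1/720 × (5.08854e-05 − 0.00925926) = 1.27894e-05.
Partial sum through k=2: 83.7933.
k=3: B_{6}/(6)! × [f^{(5)}(34) − f^{(5)}(6)] = 1/30240 × (5.28222e-07 − 0.00308642) = -1.02047e-07.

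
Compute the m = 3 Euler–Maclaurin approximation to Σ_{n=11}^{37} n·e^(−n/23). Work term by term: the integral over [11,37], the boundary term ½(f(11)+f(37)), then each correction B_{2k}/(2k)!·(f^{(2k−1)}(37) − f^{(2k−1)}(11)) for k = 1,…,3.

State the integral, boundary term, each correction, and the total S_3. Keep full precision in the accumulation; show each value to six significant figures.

Integral: ∫_11^37 x·e^(−x/23) dx = 208.526.
Boundary: ½(f(11) + f(37)) = ½(6.81847 + 7.40549) = 7.11198.
Integral + boundary = 215.638.
Order-1 term: 1/12 · (-0.121830 − 0.323405) = -0.0371029.
Running total after k=1: 215.601.
Order-2 term: −1/720 · (0.000526404 − 0.00295487) = 3.37287e-06.
Running total after k=2: 215.601.
Order-3 term: 1/30240 · (2.42554e-06 − 1.00159e-05) = -2.51003e-10.

S_3 ≈ 215.601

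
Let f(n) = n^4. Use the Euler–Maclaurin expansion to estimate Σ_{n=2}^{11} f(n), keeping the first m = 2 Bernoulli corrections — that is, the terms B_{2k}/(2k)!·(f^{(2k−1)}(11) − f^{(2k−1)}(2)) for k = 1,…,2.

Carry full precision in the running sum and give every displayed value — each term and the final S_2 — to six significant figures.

S_2 ≈ 39973.0

∫_2^11 x^4 dx evaluates to 32203.8.
½[f(2) + f(11)] = ½[16.0000 + 14641.0] = 7328.50.
Integral + boundary = 39532.3.
Order-1 term: 1/12 · (5324.00 − 32.0000) = 441.000.
After k=1: 39973.3.
Order-2 term: −1/720 · (264.000 − 48.0000) = -0.300000.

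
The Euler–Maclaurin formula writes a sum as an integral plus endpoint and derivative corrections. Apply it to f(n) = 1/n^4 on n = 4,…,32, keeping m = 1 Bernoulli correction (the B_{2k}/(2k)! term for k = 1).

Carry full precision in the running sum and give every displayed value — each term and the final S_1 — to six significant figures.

S_1 ≈ 0.00747727

Integral: ∫_4^32 1/x^4 dx = 0.00519816.
Endpoint term: (f(4) + f(32))/2 = (0.00390625 + 9.53674e-07)/2 = 0.00195360.
Integral + boundary = 0.00715176.
Order-1 term: 1/12 · (-1.19209e-07 − (-0.00390625)) = 0.000325511.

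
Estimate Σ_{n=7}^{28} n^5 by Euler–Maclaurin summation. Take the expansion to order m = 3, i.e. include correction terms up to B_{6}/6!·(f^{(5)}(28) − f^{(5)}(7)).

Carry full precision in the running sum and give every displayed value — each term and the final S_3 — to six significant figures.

S_3 ≈ 8.91641e+07

∫_7^28 x^5 dx evaluates to 8.02954e+07.
Endpoint term: (f(7) + f(28))/2 = (16807.0 + 1.72104e+07)/2 = 8.61359e+06.
Integral + boundary = 8.89090e+07.
Order-1 term: 1/12 · (3.07328e+06 − 12005.0) = 255106.
After k=1: 8.91641e+07.
Order-2 term: −1/720 · (47040.0 − 2940.00) = -61.2500.
After k=2: 8.91641e+07.
Order-3 term: 1/30240 · (120.000 − 120.000) = 0.00000.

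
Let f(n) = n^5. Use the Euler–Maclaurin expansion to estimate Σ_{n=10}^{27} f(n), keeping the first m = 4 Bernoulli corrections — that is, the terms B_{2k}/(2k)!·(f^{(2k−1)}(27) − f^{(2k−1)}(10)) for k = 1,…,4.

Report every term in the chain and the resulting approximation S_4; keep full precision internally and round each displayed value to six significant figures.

S_4 ≈ 7.18451e+07

∫_10^27 x^5 dx evaluates to 6.44034e+07.
Endpoint term: (f(10) + f(27))/2 = (100000 + 1.43489e+07)/2 = 7.22445e+06.
Integral + boundary = 7.16279e+07.
Correction k=1: B_{2}/2! · (f^{(1)}(27) − f^{(1)}(10)) = 1/12 · (2.65720e+06 − 50000.0) = 217267.
Partial sum through k=1: 7.18451e+07.
Correction k=2: B_{4}/4! · (f^{(3)}(27) − f^{(3)}(10)) = −1/720 · (43740.0 − 6000.00) = -52.4167.
Partial sum through k=2: 7.18451e+07.
Correction k=3: B_{6}/6! · (f^{(5)}(27) − f^{(5)}(10)) = 1/30240 · (120.000 − 120.000) = 0.00000.
Partial sum through k=3: 7.18451e+07.
Correction k=4: B_{8}/8! · (f^{(7)}(27) − f^{(7)}(10)) = −1/1209600 · (0.00000 − 0.00000) = 0.00000.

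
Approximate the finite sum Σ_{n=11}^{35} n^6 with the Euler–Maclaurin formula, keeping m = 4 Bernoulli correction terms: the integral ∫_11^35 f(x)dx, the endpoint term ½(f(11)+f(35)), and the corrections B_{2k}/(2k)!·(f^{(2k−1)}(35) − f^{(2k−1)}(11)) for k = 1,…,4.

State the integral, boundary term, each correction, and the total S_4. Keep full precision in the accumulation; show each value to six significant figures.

The integral term ∫_11^35 x^6 dx = 9.18854e+09.
Endpoint term: (f(11) + f(35))/2 = (1.77156e+06 + 1.83827e+09)/2 = 9.20019e+08.
Integral + boundary = 1.01086e+10.
k=1: B_{2}/(2)! × [f^{(1)}(35) − f^{(1)}(11)] = 1/12 × (3.15131e+08 − 966306) = 2.61804e+07.
After k=1: 1.01347e+10.
k=2: B_{4}/(4)! × [f^{(3)}(35) − f^{(3)}(11)] = −1/720 × (5.14500e+06 − 159720) = -6924.00.
After k=2: 1.01347e+10.
k=3: B_{6}/(6)! × [f^{(5)}(35) − f^{(5)}(11)] = 1/30240 × (25200.0 − 7920.00) = 0.571429.
After k=3: 1.01347e+10.
k=4: B_{8}/(8)! × [f^{(7)}(35) − f^{(7)}(11)] = −1/1209600 × (0.00000 − 0.00000) = 0.00000.

S_4 ≈ 1.01347e+10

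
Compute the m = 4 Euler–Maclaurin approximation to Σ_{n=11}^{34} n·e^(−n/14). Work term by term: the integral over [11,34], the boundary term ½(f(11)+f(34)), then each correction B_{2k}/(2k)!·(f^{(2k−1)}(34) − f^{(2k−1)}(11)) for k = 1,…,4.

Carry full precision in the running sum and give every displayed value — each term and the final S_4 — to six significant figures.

The integral term ∫_11^34 x·e^(−x/14) dx = 100.283.
Boundary: ½(f(11) + f(34)) = ½(5.01373 + 2.99753) = 4.00563.
So far: 104.288.
Order-1 term: 1/12 · (-0.125947 − 0.0976701) = -0.0186347.
Partial sum through k=1: 104.270.
Order-2 term: −1/720 · (0.000257034 − 0.00514928) = 6.79478e-06.
Partial sum through k=2: 104.270.
Order-3 term: 1/30240 · (5.90129e-06 − 5.00012e-05) = -1.45833e-09.
Partial sum through k=3: 104.270.
Order-4 term: −1/1209600 · (5.35265e-08 − 3.76176e-07) = 2.66741e-13.

S_4 ≈ 104.270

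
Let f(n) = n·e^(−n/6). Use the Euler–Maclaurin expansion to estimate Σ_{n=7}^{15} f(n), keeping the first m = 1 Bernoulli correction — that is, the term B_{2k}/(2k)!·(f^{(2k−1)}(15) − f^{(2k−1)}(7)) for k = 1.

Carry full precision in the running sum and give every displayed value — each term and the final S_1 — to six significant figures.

S_1 ≈ 15.6464

Integral: ∫_7^15 x·e^(−x/6) dx = 13.9467.
Endpoint term: (f(7) + f(15))/2 = (2.17982 + 1.23127)/2 = 1.70555.
Integral + boundary = 15.6523.
k=1: B_{2}/(2)! × [f^{(1)}(15) − f^{(1)}(7)] = 1/12 × (-0.123127 − (-0.0519005)) = -0.00593558.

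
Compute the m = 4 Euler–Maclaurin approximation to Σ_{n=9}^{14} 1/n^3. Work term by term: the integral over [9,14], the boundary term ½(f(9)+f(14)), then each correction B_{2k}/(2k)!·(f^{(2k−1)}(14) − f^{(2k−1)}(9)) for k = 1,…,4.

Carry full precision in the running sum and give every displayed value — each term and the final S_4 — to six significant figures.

Integral: ∫_9^14 1/x^3 dx = 0.00362182.
½[f(9) + f(14)] = ½[0.00137174 + 0.000364431] = 0.000868087.
Running total after boundary: 0.00448991.
Correction k=1: B_{2}/2! · (f^{(1)}(14) − f^{(1)}(9)) = 1/12 · (-7.80925e-05 − (-0.000457247)) = 3.15962e-05.
Partial sum through k=1: 0.00452150.
Correction k=2: B_{4}/4! · (f^{(3)}(14) − f^{(3)}(9)) = −1/720 · (-7.96862e-06 − (-0.000112901)) = -1.45739e-07.
Partial sum through k=2: 0.00452136.
Correction k=3: B_{6}/6! · (f^{(5)}(14) − f^{(5)}(9)) = 1/30240 · (-1.70756e-06 − (-5.85410e-05)) = 1.87941e-09.
Partial sum through k=3: 0.00452136.
Correction k=4: B_{8}/8! · (f^{(7)}(14) − f^{(7)}(9)) = −1/1209600 · (-6.27267e-07 − (-5.20365e-05)) = -4.25010e-11.

S_4 ≈ 0.00452136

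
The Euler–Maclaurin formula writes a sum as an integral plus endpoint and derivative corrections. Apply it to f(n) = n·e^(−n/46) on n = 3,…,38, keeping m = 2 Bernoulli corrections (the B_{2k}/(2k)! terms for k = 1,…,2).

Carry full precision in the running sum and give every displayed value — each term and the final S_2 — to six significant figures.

∫_3^38 x·e^(−x/46) dx evaluates to 420.191.
½[f(3) + f(38)] = ½[2.81059 + 16.6348] = 9.72271.
Integral + boundary = 429.913.
k=1: B_{2}/(2)! × [f^{(1)}(38) − f^{(1)}(3)] = 1/12 × (0.0761320 − 0.875764) = -0.0666360.
Partial sum through k=1: 429.847.
k=2: B_{4}/(4)! × [f^{(3)}(38) − f^{(3)}(3)] = −1/720 × (0.000449740 − 0.00129938) = 1.18006e-06.

S_2 ≈ 429.847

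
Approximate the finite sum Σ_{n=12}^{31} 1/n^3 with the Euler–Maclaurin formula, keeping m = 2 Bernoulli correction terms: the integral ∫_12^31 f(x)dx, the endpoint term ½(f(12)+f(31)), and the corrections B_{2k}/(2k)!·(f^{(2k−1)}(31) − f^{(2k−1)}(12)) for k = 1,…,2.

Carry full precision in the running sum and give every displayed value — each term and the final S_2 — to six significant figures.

The integral term ∫_12^31 1/x^3 dx = 0.00295193.
Boundary: ½(f(12) + f(31)) = ½(0.000578704 + 3.35672e-05) = 0.000306135.
So far: 0.00325807.
Correction k=1: B_{2}/2! · (f^{(1)}(31) − f^{(1)}(12)) = 1/12 · (-3.24844e-06 − (-0.000144676)) = 1.17856e-05.
Running total after k=1: 0.00326985.
Correction k=2: B_{4}/4! · (f^{(3)}(31) − f^{(3)}(12)) = −1/720 · (-6.76054e-08 − (-2.00939e-05)) = -2.78143e-08.

S_2 ≈ 0.00326982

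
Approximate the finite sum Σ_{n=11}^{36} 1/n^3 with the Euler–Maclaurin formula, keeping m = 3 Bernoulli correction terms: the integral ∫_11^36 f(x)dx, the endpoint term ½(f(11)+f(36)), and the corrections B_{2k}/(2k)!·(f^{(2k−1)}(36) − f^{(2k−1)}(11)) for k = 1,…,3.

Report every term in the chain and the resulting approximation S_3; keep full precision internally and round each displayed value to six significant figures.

S_3 ≈ 0.00414968

Integral: ∫_11^36 1/x^3 dx = 0.00374643.
Endpoint term: (f(11) + f(36))/2 = (0.000751315 + 2.14335e-05)/2 = 0.000386374.
Running total after boundary: 0.00413280.
Order-1 term: 1/12 · (-1.78612e-06 − (-0.000204904)) = 1.69265e-05.
After k=1: 0.00414973.
Order-2 term: −1/720 · (-2.75636e-08 − (-3.38684e-05)) = -4.70012e-08.
After k=2: 0.00414968.
Order-3 term: 1/30240 · (-8.93265e-10 − (-1.17560e-05)) = 3.88727e-10.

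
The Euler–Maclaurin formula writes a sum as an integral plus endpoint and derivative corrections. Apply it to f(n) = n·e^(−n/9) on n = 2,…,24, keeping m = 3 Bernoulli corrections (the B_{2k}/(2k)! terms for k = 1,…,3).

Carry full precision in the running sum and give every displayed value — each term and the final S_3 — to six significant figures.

The integral term ∫_2^24 x·e^(−x/9) dx = 58.6364.
Boundary: ½(f(2) + f(24)) = ½(1.60147 + 1.66760) = 1.63454.
Integral + boundary = 60.2710.
Order-1 term: 1/12 · (-0.115806 − 0.622796) = -0.0615501.
After k=1: 60.2094.
Order-2 term: −1/720 · (0.000285940 − 0.0274601) = 3.77419e-05.
After k=2: 60.2094.
Order-3 term: 1/30240 · (2.47109e-05 − 0.000583104) = -1.84654e-08.

S_3 ≈ 60.2094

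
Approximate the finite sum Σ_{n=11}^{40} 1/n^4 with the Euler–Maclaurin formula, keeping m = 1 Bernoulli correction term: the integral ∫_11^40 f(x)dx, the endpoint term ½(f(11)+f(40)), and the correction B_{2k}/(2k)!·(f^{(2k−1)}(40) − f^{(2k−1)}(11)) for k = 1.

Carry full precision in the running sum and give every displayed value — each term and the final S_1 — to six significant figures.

∫_11^40 1/x^4 dx evaluates to 0.000245230.
Boundary: ½(f(11) + f(40)) = ½(6.83013e-05 + 3.90625e-07) = 3.43460e-05.
Running total after boundary: 0.000279576.
Correction k=1: B_{2}/2! · (f^{(1)}(40) − f^{(1)}(11)) = 1/12 · (-3.90625e-08 − (-2.48369e-05)) = 2.06648e-06.

S_1 ≈ 0.000281642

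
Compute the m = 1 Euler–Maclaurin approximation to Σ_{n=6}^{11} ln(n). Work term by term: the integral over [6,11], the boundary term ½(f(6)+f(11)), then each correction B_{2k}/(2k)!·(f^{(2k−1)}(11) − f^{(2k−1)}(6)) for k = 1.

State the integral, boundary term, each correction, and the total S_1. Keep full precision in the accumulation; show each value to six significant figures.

S_1 ≈ 12.7148

∫_6^11 ln(x) dx evaluates to 10.6263.
½[f(6) + f(11)] = ½[1.79176 + 2.39790] = 2.09483.
Integral + boundary = 12.7211.
Order-1 term: 1/12 · (0.0909091 − 0.166667) = -0.00631313.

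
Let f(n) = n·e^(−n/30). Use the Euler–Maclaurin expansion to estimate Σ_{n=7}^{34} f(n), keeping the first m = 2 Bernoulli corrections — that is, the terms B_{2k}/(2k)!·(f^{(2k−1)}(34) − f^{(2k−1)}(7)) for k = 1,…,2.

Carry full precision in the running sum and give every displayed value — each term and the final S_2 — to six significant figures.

S_2 ≈ 269.028

Integral: ∫_7^34 x·e^(−x/30) dx = 260.838.
Endpoint term: (f(7) + f(34))/2 = (5.54323 + 10.9466)/2 = 8.24490.
Running total after boundary: 269.082.
Order-1 term: 1/12 · (-0.0429278 − 0.607115) = -0.0541703.
Running total after k=1: 269.028.
Order-2 term: −1/720 · (0.000667765 − 0.00243433) = 2.45356e-06.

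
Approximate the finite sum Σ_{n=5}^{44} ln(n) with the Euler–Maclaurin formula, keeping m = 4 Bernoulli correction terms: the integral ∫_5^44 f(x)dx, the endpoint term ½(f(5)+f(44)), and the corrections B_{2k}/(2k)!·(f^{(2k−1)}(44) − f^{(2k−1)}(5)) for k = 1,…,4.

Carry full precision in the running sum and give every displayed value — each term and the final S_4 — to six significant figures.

∫_5^44 ln(x) dx evaluates to 119.457.
½[f(5) + f(44)] = ½[1.60944 + 3.78419] = 2.69681.
Integral + boundary = 122.154.
Order-1 term: 1/12 · (0.0227273 − 0.200000) = -0.0147727.
Running total after k=1: 122.139.
Order-2 term: −1/720 · (2.34786e-05 − 0.0160000) = 2.21896e-05.
Running total after k=2: 122.139.
Order-3 term: 1/30240 · (1.45528e-07 − 0.00768000) = -2.53963e-07.
Running total after k=3: 122.139.
Order-4 term: −1/1209600 · (2.25509e-09 − 0.00921600) = 7.61905e-09.

S_4 ≈ 122.139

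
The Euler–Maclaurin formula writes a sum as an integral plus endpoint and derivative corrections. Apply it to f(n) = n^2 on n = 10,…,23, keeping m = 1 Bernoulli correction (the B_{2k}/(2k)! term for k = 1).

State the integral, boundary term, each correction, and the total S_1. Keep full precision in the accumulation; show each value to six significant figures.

S_1 ≈ 4039.00

∫_10^23 x^2 dx evaluates to 3722.33.
Endpoint term: (f(10) + f(23))/2 = (100.000 + 529.000)/2 = 314.500.
Running total after boundary: 4036.83.
Order-1 term: 1/12 · (46.0000 − 20.0000) = 2.16667.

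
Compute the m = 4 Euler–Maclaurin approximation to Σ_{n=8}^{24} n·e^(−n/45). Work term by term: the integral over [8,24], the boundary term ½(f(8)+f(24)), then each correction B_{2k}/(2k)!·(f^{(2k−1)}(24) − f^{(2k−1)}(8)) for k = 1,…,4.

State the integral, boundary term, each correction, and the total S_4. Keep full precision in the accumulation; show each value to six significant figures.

Integral: ∫_8^24 x·e^(−x/45) dx = 175.015.
Endpoint term: (f(8) + f(24))/2 = (6.69703 + 14.0795)/2 = 10.3883.
Running total after boundary: 185.403.
k=1: B_{2}/(2)! × [f^{(1)}(24) − f^{(1)}(8)] = 1/12 × (0.273768 − 0.688306) = -0.0345448.
After k=1: 185.369.
k=2: B_{4}/(4)! × [f^{(3)}(24) − f^{(3)}(8)] = −1/720 × (0.000714598 − 0.00116670) = 6.27916e-07.
After k=2: 185.369.
k=3: B_{6}/(6)! × [f^{(5)}(24) − f^{(5)}(8)] = 1/30240 × (6.39013e-07 − 9.84440e-07) = -1.14228e-11.
After k=3: 185.369.
k=4: B_{8}/(8)! × [f^{(7)}(24) − f^{(7)}(8)] = −1/1209600 × (4.56858e-10 − 6.87769e-10) = 1.90899e-16.

S_4 ≈ 185.369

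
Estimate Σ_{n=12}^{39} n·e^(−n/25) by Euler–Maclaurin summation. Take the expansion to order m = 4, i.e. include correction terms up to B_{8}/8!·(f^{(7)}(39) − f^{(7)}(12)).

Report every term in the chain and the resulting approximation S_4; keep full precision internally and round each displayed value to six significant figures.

Integral: ∫_12^39 x·e^(−x/25) dx = 236.157.
Endpoint term: (f(12) + f(39))/2 = (7.42540 + 8.19531)/2 = 7.81035.
Running total after boundary: 243.967.
k=1: B_{2}/(2)! × [f^{(1)}(39) − f^{(1)}(12)] = 1/12 × (-0.117676 − 0.321767) = -0.0366203.
After k=1: 243.931.
k=2: B_{4}/(4)! × [f^{(3)}(39) − f^{(3)}(12)] = −1/720 × (0.000484154 − 0.00249493) = 2.79275e-06.
After k=2: 243.931.
k=3: B_{6}/(6)! × [f^{(5)}(39) − f^{(5)}(12)] = 1/30240 × (1.85054e-06 − 7.16007e-06) = -1.75580e-10.
After k=3: 243.931.
k=4: B_{8}/(8)! × [f^{(7)}(39) − f^{(7)}(12)] = −1/1209600 × (4.68230e-09 − 1.65252e-08) = 9.79074e-15.

S_4 ≈ 243.931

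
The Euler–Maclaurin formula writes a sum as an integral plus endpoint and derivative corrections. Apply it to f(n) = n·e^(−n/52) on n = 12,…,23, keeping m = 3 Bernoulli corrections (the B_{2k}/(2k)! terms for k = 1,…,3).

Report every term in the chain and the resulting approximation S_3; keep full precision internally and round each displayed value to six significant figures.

S_3 ≈ 148.354

The integral term ∫_12^23 x·e^(−x/52) dx = 136.222.
½[f(12) + f(23)] = ½[9.52707 + 14.7787] = 12.1529.
Running total after boundary: 148.375.
Order-1 term: 1/12 · (0.358346 − 0.610710) = -0.0210303.
Running total after k=1: 148.354.
Order-2 term: −1/720 · (0.000607785 − 0.000813075) = 2.85125e-07.
Running total after k=2: 148.354.
Order-3 term: 1/30240 · (4.00534e-07 − 5.17861e-07) = -3.87985e-12.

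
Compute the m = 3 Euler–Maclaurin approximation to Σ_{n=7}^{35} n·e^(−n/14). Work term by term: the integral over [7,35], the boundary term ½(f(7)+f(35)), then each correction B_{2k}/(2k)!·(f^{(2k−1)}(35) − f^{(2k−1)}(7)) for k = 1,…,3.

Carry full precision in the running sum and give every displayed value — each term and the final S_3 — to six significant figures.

∫_7^35 x·e^(−x/14) dx evaluates to 122.010.
Boundary: ½(f(7) + f(35)) = ½(4.24571 + 2.87297) = 3.55934.
Running total after boundary: 125.569.
k=1: B_{2}/(2)! × [f^{(1)}(35) − f^{(1)}(7)] = 1/12 × (-0.123127 − 0.303265) = -0.0355327.
After k=1: 125.534.
k=2: B_{4}/(4)! × [f^{(3)}(35) − f^{(3)}(7)] = −1/720 × (0.000209401 − 0.00773636) = 1.04541e-05.
After k=2: 125.534.
k=3: B_{6}/(6)! × [f^{(5)}(35) − f^{(5)}(7)] = 1/30240 × (5.34185e-06 − 7.10482e-05) = -2.17283e-09.

S_3 ≈ 125.534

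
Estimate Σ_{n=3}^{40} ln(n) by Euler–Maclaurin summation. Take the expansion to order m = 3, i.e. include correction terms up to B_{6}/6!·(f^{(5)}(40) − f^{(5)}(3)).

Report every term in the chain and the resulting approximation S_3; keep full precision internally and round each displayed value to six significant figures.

The integral term ∫_3^40 ln(x) dx = 107.259.
Endpoint term: (f(3) + f(40))/2 = (1.09861 + 3.68888)/2 = 2.39375.
So far: 109.653.
Order-1 term: 1/12 · (0.0250000 − 0.333333) = -0.0256944.
Running total after k=1: 109.627.
Order-2 term: −1/720 · (3.12500e-05 − 0.0740741) = 0.000102837.
Running total after k=2: 109.627.
Order-3 term: 1/30240 · (2.34375e-07 − 0.0987654) = -3.26604e-06.

S_3 ≈ 109.627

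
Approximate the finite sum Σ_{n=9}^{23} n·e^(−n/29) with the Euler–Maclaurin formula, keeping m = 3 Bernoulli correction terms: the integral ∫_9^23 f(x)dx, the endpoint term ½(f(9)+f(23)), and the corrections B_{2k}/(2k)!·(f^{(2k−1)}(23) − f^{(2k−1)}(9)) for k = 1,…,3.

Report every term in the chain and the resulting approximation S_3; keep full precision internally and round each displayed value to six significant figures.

S_3 ≈ 134.171

The integral term ∫_9^23 x·e^(−x/29) dx = 125.703.
Boundary: ½(f(9) + f(23)) = ½(6.59875 + 10.4061) = 8.50242.
Integral + boundary = 134.205.
k=1: B_{2}/(2)! × [f^{(1)}(23) − f^{(1)}(9)] = 1/12 × (0.0936080 − 0.505651) = -0.0343369.
After k=1: 134.171.
k=2: B_{4}/(4)! × [f^{(3)}(23) − f^{(3)}(9)] = −1/720 × (0.00118726 − 0.00234487) = 1.60780e-06.
After k=2: 134.171.
k=3: B_{6}/(6)! × [f^{(5)}(23) − f^{(5)}(9)] = 1/30240 × (2.69110e-06 − 4.86147e-06) = -7.17717e-11.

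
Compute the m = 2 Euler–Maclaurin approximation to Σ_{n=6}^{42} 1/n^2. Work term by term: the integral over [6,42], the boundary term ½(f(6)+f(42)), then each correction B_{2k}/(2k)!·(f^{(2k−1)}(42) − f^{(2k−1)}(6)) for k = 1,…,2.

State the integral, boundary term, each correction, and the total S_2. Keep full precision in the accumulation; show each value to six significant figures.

S_2 ≈ 0.157795

Integral: ∫_6^42 1/x^2 dx = 0.142857.
½[f(6) + f(42)] = ½[0.0277778 + 0.000566893] = 0.0141723.
So far: 0.157029.
Order-1 term: 1/12 · (-2.69949e-05 − (-0.00925926)) = 0.000769355.
Running total after k=1: 0.157799.
Order-2 term: −1/720 · (-1.83639e-07 − (-0.00308642)) = -4.28644e-06.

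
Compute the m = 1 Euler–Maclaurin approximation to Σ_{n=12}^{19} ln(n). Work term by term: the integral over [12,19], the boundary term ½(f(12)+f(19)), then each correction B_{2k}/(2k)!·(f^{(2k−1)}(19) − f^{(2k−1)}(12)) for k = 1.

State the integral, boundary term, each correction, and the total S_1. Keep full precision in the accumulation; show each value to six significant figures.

Integral: ∫_12^19 ln(x) dx = 19.1255.
½[f(12) + f(19)] = ½[2.48491 + 2.94444] = 2.71467.
Integral + boundary = 21.8401.
k=1: B_{2}/(2)! × [f^{(1)}(19) − f^{(1)}(12)] = 1/12 × (0.0526316 − 0.0833333) = -0.00255848.

S_1 ≈ 21.8376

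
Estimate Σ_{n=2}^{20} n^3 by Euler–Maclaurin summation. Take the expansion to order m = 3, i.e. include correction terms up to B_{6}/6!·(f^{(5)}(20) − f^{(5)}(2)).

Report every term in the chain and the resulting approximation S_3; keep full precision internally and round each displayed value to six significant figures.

∫_2^20 x^3 dx evaluates to 39996.0.
Endpoint term: (f(2) + f(20))/2 = (8.00000 + 8000.00)/2 = 4004.00.
So far: 44000.0.
Order-1 term: 1/12 · (1200.00 − 12.0000) = 99.0000.
After k=1: 44099.0.
Order-2 term: −1/720 · (6.00000 − 6.00000) = 0.00000.
After k=2: 44099.0.
Order-3 term: 1/30240 · (0.00000 − 0.00000) = 0.00000.

S_3 ≈ 44099.0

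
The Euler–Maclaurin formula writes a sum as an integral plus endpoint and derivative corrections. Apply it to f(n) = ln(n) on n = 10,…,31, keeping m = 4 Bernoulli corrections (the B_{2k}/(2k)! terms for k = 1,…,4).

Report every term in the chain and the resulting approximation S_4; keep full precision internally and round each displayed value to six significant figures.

S_4 ≈ 65.2904

∫_10^31 ln(x) dx evaluates to 62.4278.
Boundary: ½(f(10) + f(31)) = ½(2.30259 + 3.43399) = 2.86829.
Integral + boundary = 65.2960.
Correction k=1: B_{2}/2! · (f^{(1)}(31) − f^{(1)}(10)) = 1/12 · (0.0322581 − 0.100000) = -0.00564516.
Partial sum through k=1: 65.2904.
Correction k=2: B_{4}/4! · (f^{(3)}(31) − f^{(3)}(10)) = −1/720 · (6.71344e-05 − 0.00200000) = 2.68454e-06.
Partial sum through k=2: 65.2904.
Correction k=3: B_{6}/6! · (f^{(5)}(31) − f^{(5)}(10)) = 1/30240 · (8.38306e-07 − 0.000240000) = -7.90879e-09.
Partial sum through k=3: 65.2904.
Correction k=4: B_{8}/8! · (f^{(7)}(31) − f^{(7)}(10)) = −1/1209600 · (2.61698e-08 − 7.20000e-05) = 5.95022e-11.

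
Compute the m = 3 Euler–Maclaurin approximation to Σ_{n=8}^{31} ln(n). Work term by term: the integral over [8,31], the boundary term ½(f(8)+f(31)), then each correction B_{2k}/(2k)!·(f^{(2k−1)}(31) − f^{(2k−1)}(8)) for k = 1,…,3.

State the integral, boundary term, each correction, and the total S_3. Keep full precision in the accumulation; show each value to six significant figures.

The integral term ∫_8^31 ln(x) dx = 66.8181.
Endpoint term: (f(8) + f(31))/2 = (2.07944 + 3.43399)/2 = 2.75671.
Integral + boundary = 69.5748.
k=1: B_{2}/(2)! × [f^{(1)}(31) − f^{(1)}(8)] = 1/12 × (0.0322581 − 0.125000) = -0.00772849.
After k=1: 69.5671.
k=2: B_{4}/(4)! × [f^{(3)}(31) − f^{(3)}(8)] = −1/720 × (6.71344e-05 − 0.00390625) = 5.33211e-06.
After k=2: 69.5671.
k=3: B_{6}/(6)! × [f^{(5)}(31) − f^{(5)}(8)] = 1/30240 × (8.38306e-07 − 0.000732422) = -2.41926e-08.

S_3 ≈ 69.5671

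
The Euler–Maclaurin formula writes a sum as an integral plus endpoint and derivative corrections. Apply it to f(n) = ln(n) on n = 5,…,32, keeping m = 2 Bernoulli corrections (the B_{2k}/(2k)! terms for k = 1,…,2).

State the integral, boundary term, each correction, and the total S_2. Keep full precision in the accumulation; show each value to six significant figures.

The integral term ∫_5^32 ln(x) dx = 75.8564.
Boundary: ½(f(5) + f(32)) = ½(1.60944 + 3.46574) = 2.53759.
Integral + boundary = 78.3939.
Order-1 term: 1/12 · (0.0312500 − 0.200000) = -0.0140625.
Running total after k=1: 78.3799.
Order-2 term: −1/720 · (6.10352e-05 − 0.0160000) = 2.21375e-05.

S_2 ≈ 78.3799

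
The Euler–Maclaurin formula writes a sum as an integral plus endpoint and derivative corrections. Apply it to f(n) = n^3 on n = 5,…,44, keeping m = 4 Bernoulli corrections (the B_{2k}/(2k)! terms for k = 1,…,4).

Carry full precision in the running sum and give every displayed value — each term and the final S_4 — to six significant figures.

∫_5^44 x^3 dx evaluates to 936868.
½[f(5) + f(44)] = ½[125.000 + 85184.0] = 42654.5.
Integral + boundary = 979522.
Correction k=1: B_{2}/2! · (f^{(1)}(44) − f^{(1)}(5)) = 1/12 · (5808.00 − 75.0000) = 477.750.
Running total after k=1: 980000.
Correction k=2: B_{4}/4! · (f^{(3)}(44) − f^{(3)}(5)) = −1/720 · (6.00000 − 6.00000) = 0.00000.
Running total after k=2: 980000.
Correction k=3: B_{6}/6! · (f^{(5)}(44) − f^{(5)}(5)) = 1/30240 · (0.00000 − 0.00000) = 0.00000.
Running total after k=3: 980000.
Correction k=4: B_{8}/8! · (f^{(7)}(44) − f^{(7)}(5)) = −1/1209600 · (0.00000 − 0.00000) = 0.00000.

S_4 ≈ 980000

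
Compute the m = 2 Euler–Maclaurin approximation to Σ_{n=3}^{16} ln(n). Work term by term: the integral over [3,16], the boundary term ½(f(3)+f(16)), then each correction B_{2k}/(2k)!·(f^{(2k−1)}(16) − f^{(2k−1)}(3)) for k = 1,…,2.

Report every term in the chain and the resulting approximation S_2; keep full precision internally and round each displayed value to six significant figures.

Integral: ∫_3^16 ln(x) dx = 28.0656.
Endpoint term: (f(3) + f(16))/2 = (1.09861 + 2.77259)/2 = 1.93560.
So far: 30.0012.
Order-1 term: 1/12 · (0.0625000 − 0.333333) = -0.0225694.
After k=1: 29.9786.
Order-2 term: −1/720 · (0.000488281 − 0.0740741) = 0.000102202.

S_2 ≈ 29.9787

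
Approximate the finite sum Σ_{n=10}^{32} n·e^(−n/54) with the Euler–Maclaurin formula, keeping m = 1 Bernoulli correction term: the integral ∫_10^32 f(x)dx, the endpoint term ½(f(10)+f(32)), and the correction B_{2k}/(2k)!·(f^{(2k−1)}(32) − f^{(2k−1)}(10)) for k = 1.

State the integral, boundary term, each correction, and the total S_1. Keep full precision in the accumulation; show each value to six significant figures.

Integral: ∫_10^32 x·e^(−x/54) dx = 304.134.
Boundary: ½(f(10) + f(32)) = ½(8.30950 + 17.6925) = 13.0010.
Running total after boundary: 317.135.
Correction k=1: B_{2}/2! · (f^{(1)}(32) − f^{(1)}(10)) = 1/12 · (0.225252 − 0.677071) = -0.0376515.

S_1 ≈ 317.097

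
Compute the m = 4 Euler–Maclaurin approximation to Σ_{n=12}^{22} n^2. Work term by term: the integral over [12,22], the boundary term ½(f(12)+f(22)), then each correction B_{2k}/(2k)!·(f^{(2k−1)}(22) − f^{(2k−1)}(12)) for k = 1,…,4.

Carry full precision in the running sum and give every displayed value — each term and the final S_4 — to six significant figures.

∫_12^22 x^2 dx evaluates to 2973.33.
Endpoint term: (f(12) + f(22))/2 = (144.000 + 484.000)/2 = 314.000.
So far: 3287.33.
Correction k=1: B_{2}/2! · (f^{(1)}(22) − f^{(1)}(12)) = 1/12 · (44.0000 − 24.0000) = 1.66667.
After k=1: 3289.00.
Correction k=2: B_{4}/4! · (f^{(3)}(22) − f^{(3)}(12)) = −1/720 · (0.00000 − 0.00000) = 0.00000.
After k=2: 3289.00.
Correction k=3: B_{6}/6! · (f^{(5)}(22) − f^{(5)}(12)) = 1/30240 · (0.00000 − 0.00000) = 0.00000.
After k=3: 3289.00.
Correction k=4: B_{8}/8! · (f^{(7)}(22) − f^{(7)}(12)) = −1/1209600 · (0.00000 − 0.00000) = 0.00000.

S_4 ≈ 3289.00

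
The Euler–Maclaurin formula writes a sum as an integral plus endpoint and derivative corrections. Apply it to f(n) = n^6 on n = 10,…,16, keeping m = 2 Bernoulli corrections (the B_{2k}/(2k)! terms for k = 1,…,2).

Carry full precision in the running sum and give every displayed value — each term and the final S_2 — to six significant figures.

∫_10^16 x^6 dx evaluates to 3.69194e+07.
Boundary: ½(f(10) + f(16)) = ½(1.00000e+06 + 1.67772e+07) = 8.88861e+06.
So far: 4.58080e+07.
Order-1 term: 1/12 · (6.29146e+06 − 600000) = 474288.
After k=1: 4.62822e+07.
Order-2 term: −1/720 · (491520 − 120000) = -516.000.

S_2 ≈ 4.62817e+07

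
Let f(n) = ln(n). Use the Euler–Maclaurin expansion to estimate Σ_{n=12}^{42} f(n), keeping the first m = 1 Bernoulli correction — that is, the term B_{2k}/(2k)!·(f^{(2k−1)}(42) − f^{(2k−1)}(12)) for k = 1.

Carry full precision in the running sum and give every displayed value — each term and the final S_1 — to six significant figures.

Integral: ∫_12^42 ln(x) dx = 97.1632.
Boundary: ½(f(12) + f(42)) = ½(2.48491 + 3.73767) = 3.11129.
So far: 100.275.
k=1: B_{2}/(2)! × [f^{(1)}(42) − f^{(1)}(12)] = 1/12 × (0.0238095 − 0.0833333) = -0.00496032.

S_1 ≈ 100.270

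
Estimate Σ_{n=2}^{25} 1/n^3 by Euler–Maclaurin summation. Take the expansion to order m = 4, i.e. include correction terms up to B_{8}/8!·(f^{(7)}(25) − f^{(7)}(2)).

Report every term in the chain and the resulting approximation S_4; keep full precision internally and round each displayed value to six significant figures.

S_4 ≈ 0.201233

∫_2^25 1/x^3 dx evaluates to 0.124200.
Boundary: ½(f(2) + f(25)) = ½(0.125000 + 6.40000e-05) = 0.0625320.
Integral + boundary = 0.186732.
k=1: B_{2}/(2)! × [f^{(1)}(25) − f^{(1)}(2)] = 1/12 × (-7.68000e-06 − (-0.187500)) = 0.0156244.
After k=1: 0.202356.
k=2: B_{4}/(4)! × [f^{(3)}(25) − f^{(3)}(2)] = −1/720 × (-2.45760e-07 − (-0.937500)) = -0.00130208.
After k=2: 0.201054.
k=3: B_{6}/(6)! × [f^{(5)}(25) − f^{(5)}(2)] = 1/30240 × (-1.65151e-08 − (-9.84375)) = 0.000325521.
After k=3: 0.201380.
k=4: B_{8}/(8)! × [f^{(7)}(25) − f^{(7)}(2)] = −1/1209600 × (-1.90254e-09 − (-177.188)) = -0.000146484.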